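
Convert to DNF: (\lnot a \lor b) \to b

(a \land \lnot b) \lor b

(\lnot a \lor b) \to b
≡ \lnot (\lnot a \lor b) \lor b   [eliminate \to]
≡ (\lnot \lnot a \land \lnot b) \lor b   [De Morgan]
≡ (a \land \lnot b) \lor b   [double negation]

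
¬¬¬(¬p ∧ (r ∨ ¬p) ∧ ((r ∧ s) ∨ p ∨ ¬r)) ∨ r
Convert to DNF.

p ∨ r

¬¬¬(¬p ∧ (r ∨ ¬p) ∧ ((r ∧ s) ∨ p ∨ ¬r)) ∨ r
⇔ ¬(¬p ∧ (r ∨ ¬p) ∧ ((r ∧ s) ∨ p ∨ ¬r)) ∨ r   [double negation]
⇔ ¬¬p ∨ ¬(r ∨ ¬p) ∨ ¬((r ∧ s) ∨ p ∨ ¬r) ∨ r   [De Morgan]
⇔ p ∨ ¬(r ∨ ¬p) ∨ ¬((r ∧ s) ∨ p ∨ ¬r) ∨ r   [double negation]
⇔ p ∨ (¬r ∧ ¬¬p) ∨ ¬((r ∧ s) ∨ p ∨ ¬r) ∨ r   [De Morgan]
⇔ p ∨ (¬r ∧ p) ∨ ¬((r ∧ s) ∨ p ∨ ¬r) ∨ r   [double negation]
⇔ p ∨ (¬r ∧ p) ∨ (¬(r ∧ s) ∧ ¬p ∧ ¬¬r) ∨ r   [De Morgan]
⇔ p ∨ (¬r ∧ p) ∨ ((¬r ∨ ¬s) ∧ ¬p ∧ ¬¬r) ∨ r   [De Morgan]
⇔ p ∨ (¬r ∧ p) ∨ ((¬r ∨ ¬s) ∧ ¬p ∧ r) ∨ r   [double negation]
⇔ p ∨ (¬r ∧ p) ∨ (¬r ∧ ¬p ∧ r) ∨ (¬s ∧ ¬p ∧ r) ∨ r   [distribute ∧ over ∨]
⇔ p ∨ r   [simplify]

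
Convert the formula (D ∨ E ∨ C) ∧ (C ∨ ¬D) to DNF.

(D ∨ E ∨ C) ∧ (C ∨ ¬D)
⇔ (D ∧ C) ∨ (D ∧ ¬D) ∨ (E ∧ C) ∨ (E ∧ ¬D) ∨ (C ∧ C) ∨ (C ∧ ¬D)   [distribute ∧ over ∨]
⇔ (E ∧ ¬D) ∨ C   [simplify]

(E ∧ ¬D) ∨ C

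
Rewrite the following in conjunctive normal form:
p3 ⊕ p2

(p3 ∨ p2) ∧ (¬p3 ∨ ¬p2)

p3 ⊕ p2
≡ (p3 ∨ p2) ∧ ¬(p3 ∧ p2)   [expand ⊕]
≡ (p3 ∨ p2) ∧ (¬p3 ∨ ¬p2)   [De Morgan]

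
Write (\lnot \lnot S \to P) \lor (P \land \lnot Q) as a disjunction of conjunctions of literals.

(\lnot \lnot S \to P) \lor (P \land \lnot Q)
= \lnot \lnot \lnot S \lor P \lor (P \land \lnot Q)   — eliminate \to
= \lnot S \lor P \lor (P \land \lnot Q)   — double negation
= \lnot S \lor P   — simplify

\lnot S \lor P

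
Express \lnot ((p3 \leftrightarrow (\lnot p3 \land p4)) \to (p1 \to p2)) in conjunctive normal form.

\lnot ((p3 \leftrightarrow (\lnot p3 \land p4)) \to (p1 \to p2))
⇔ \lnot (\lnot (p3 \leftrightarrow (\lnot p3 \land p4)) \lor (p1 \to p2))
⇔ \lnot (\lnot ((p3 \to (\lnot p3 \land p4)) \land ((\lnot p3 \land p4) \to p3)) \lor (p1 \to p2))
⇔ \lnot (\lnot ((\lnot p3 \lor (\lnot p3 \land p4)) \land ((\lnot p3 \land p4) \to p3)) \lor (p1 \to p2))
⇔ \lnot (\lnot ((\lnot p3 \lor (\lnot p3 \land p4)) \land (\lnot (\lnot p3 \land p4) \lor p3)) \lor (p1 \to p2))
⇔ \lnot (\lnot ((\lnot p3 \lor (\lnot p3 \land p4)) \land (\lnot (\lnot p3 \land p4) \lor p3)) \lor \lnot p1 \lor p2)
⇔ \lnot \lnot ((\lnot p3 \lor (\lnot p3 \land p4)) \land (\lnot (\lnot p3 \land p4) \lor p3)) \land \lnot \lnot p1 \land \lnot p2
⇔ (\lnot p3 \lor (\lnot p3 \land p4)) \land (\lnot (\lnot p3 \land p4) \lor p3) \land \lnot \lnot p1 \land \lnot p2
⇔ (\lnot p3 \lor (\lnot p3 \land p4)) \land (\lnot \lnot p3 \lor \lnot p4 \lor p3) \land \lnot \lnot p1 \land \lnot p2
⇔ (\lnot p3 \lor (\lnot p3 \land p4)) \land (p3 \lor \lnot p4 \lor p3) \land \lnot \lnot p1 \land \lnot p2
⇔ (\lnot p3 \lor (\lnot p3 \land p4)) \land (p3 \lor \lnot p4 \lor p3) \land p1 \land \lnot p2
⇔ (\lnot p3 \lor \lnot p3) \land (\lnot p3 \lor p4) \land (p3 \lor \lnot p4 \lor p3) \land p1 \land \lnot p2
⇔ \lnot p3 \land (p3 \lor \lnot p4) \land p1 \land \lnot p2

\lnot p3 \land (p3 \lor \lnot p4) \land p1 \land \lnot p2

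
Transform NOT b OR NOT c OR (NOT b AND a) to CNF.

NOT b OR NOT c

NOT b OR NOT c OR (NOT b AND a)
⇔ (NOT b OR NOT c OR NOT b) AND (NOT b OR NOT c OR a)   — distribute OR over AND
⇔ NOT b OR NOT c   — simplify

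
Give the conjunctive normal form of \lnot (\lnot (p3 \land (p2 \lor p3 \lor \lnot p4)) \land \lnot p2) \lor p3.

p3 \lor p2

\lnot (\lnot (p3 \land (p2 \lor p3 \lor \lnot p4)) \land \lnot p2) \lor p3
≡ \lnot \lnot (p3 \land (p2 \lor p3 \lor \lnot p4)) \lor \lnot \lnot p2 \lor p3   [De Morgan]
≡ (p3 \land (p2 \lor p3 \lor \lnot p4)) \lor \lnot \lnot p2 \lor p3   [double negation]
≡ (p3 \land (p2 \lor p3 \lor \lnot p4)) \lor p2 \lor p3   [double negation]
≡ (p3 \lor p2 \lor p3) \land (p2 \lor p3 \lor \lnot p4 \lor p2 \lor p3)   [distribute \lor over \land]
≡ p3 \lor p2   [simplify]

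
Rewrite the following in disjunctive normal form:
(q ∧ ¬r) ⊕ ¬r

(q ∧ ¬r) ⊕ ¬r
≡ (q ∧ ¬r ∧ ¬¬r) ∨ (¬(q ∧ ¬r) ∧ ¬r)   — expand ⊕
≡ (q ∧ ¬r ∧ r) ∨ (¬(q ∧ ¬r) ∧ ¬r)   — double negation
≡ (q ∧ ¬r ∧ r) ∨ ((¬q ∨ ¬¬r) ∧ ¬r)   — De Morgan
≡ (q ∧ ¬r ∧ r) ∨ ((¬q ∨ r) ∧ ¬r)   — double negation
≡ (q ∧ ¬r ∧ r) ∨ (¬q ∧ ¬r) ∨ (r ∧ ¬r)   — distribute ∧ over ∨
≡ ¬q ∧ ¬r   — simplify

¬q ∧ ¬r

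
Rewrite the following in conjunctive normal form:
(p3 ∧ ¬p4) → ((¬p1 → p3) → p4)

(p3 ∧ ¬p4) → ((¬p1 → p3) → p4)
≡ ¬(p3 ∧ ¬p4) ∨ ((¬p1 → p3) → p4)
≡ ¬(p3 ∧ ¬p4) ∨ ¬(¬p1 → p3) ∨ p4
≡ ¬(p3 ∧ ¬p4) ∨ ¬(¬¬p1 ∨ p3) ∨ p4
≡ ¬p3 ∨ ¬¬p4 ∨ ¬(¬¬p1 ∨ p3) ∨ p4
≡ ¬p3 ∨ p4 ∨ ¬(¬¬p1 ∨ p3) ∨ p4
≡ ¬p3 ∨ p4 ∨ (¬¬¬p1 ∧ ¬p3) ∨ p4
≡ ¬p3 ∨ p4 ∨ (¬p1 ∧ ¬p3) ∨ p4
≡ (¬p3 ∨ p4 ∨ ¬p1 ∨ p4) ∧ (¬p3 ∨ p4 ∨ ¬p3 ∨ p4)
≡ ¬p3 ∨ p4

¬p3 ∨ p4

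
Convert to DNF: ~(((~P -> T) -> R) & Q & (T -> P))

~(((~P -> T) -> R) & Q & (T -> P))
≡ ~((~(~P -> T) | R) & Q & (T -> P))   (eliminate ->)
≡ ~((~(~~P | T) | R) & Q & (T -> P))   (eliminate ->)
≡ ~((~(~~P | T) | R) & Q & (~T | P))   (eliminate ->)
≡ ~(~(~~P | T) | R) | ~Q | ~(~T | P)   (De Morgan)
≡ (~~(~~P | T) & ~R) | ~Q | ~(~T | P)   (De Morgan)
≡ ((~~P | T) & ~R) | ~Q | ~(~T | P)   (double negation)
≡ ((P | T) & ~R) | ~Q | ~(~T | P)   (double negation)
≡ ((P | T) & ~R) | ~Q | (~~T & ~P)   (De Morgan)
≡ ((P | T) & ~R) | ~Q | (T & ~P)   (double negation)
≡ (P & ~R) | (T & ~R) | ~Q | (T & ~P)   (distribute & over |)

(P & ~R) | (T & ~R) | ~Q | (T & ~P)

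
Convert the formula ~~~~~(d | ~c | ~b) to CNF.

~~~~~(d | ~c | ~b)
= ~~~(d | ~c | ~b)   — double negation
= ~(d | ~c | ~b)   — double negation
= ~d & ~~c & ~~b   — De Morgan
= ~d & c & ~~b   — double negation
= ~d & c & b   — double negation

~d & c & b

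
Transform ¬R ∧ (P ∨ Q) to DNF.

¬R ∧ (P ∨ Q)
≡ (¬R ∧ P) ∨ (¬R ∧ Q)   [distribute ∧ over ∨]

(¬R ∧ P) ∨ (¬R ∧ Q)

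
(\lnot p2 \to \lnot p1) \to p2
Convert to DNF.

\lnot p2 \land p1 \lor p2

(\lnot p2 \to \lnot p1) \to p2
⇔ \lnot (\lnot p2 \to \lnot p1) \lor p2   [eliminate \to]
⇔ \lnot (\lnot \lnot p2 \lor \lnot p1) \lor p2   [eliminate \to]
⇔ \lnot \lnot \lnot p2 \land \lnot \lnot p1 \lor p2   [De Morgan]
⇔ \lnot p2 \land \lnot \lnot p1 \lor p2   [double negation]
⇔ \lnot p2 \land p1 \lor p2   [double negation]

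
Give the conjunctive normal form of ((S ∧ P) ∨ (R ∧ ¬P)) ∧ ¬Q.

((S ∧ P) ∨ (R ∧ ¬P)) ∧ ¬Q
≡ (S ∨ R) ∧ (S ∨ ¬P) ∧ (P ∨ R) ∧ (P ∨ ¬P) ∧ ¬Q   [distribute ∨ over ∧]
≡ (S ∨ R) ∧ (S ∨ ¬P) ∧ (P ∨ R) ∧ ¬Q   [simplify]

(S ∨ R) ∧ (S ∨ ¬P) ∧ (P ∨ R) ∧ ¬Q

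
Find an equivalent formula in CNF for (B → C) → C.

(B → C) → C
≡ ¬(B → C) ∨ C   [eliminate →]
≡ ¬(¬B ∨ C) ∨ C   [eliminate →]
≡ (¬¬B ∧ ¬C) ∨ C   [De Morgan]
≡ (B ∧ ¬C) ∨ C   [double negation]
≡ (B ∨ C) ∧ (¬C ∨ C)   [distribute ∨ over ∧]
≡ B ∨ C   [simplify]

B ∨ C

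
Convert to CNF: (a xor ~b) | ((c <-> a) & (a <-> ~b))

(a xor ~b) | ((c <-> a) & (a <-> ~b))
≡ ((a | ~b) & ~(a & ~b)) | ((c <-> a) & (a <-> ~b))   — expand xor
≡ ((a | ~b) & ~(a & ~b)) | ((c -> a) & (a -> c) & (a <-> ~b))   — eliminate <->
≡ ((a | ~b) & ~(a & ~b)) | ((~c | a) & (a -> c) & (a <-> ~b))   — eliminate ->
≡ ((a | ~b) & ~(a & ~b)) | ((~c | a) & (~a | c) & (a <-> ~b))   — eliminate ->
≡ ((a | ~b) & ~(a & ~b)) | ((~c | a) & (~a | c) & (a -> ~b) & (~b -> a))   — eliminate <->
≡ ((a | ~b) & ~(a & ~b)) | ((~c | a) & (~a | c) & (~a | ~b) & (~b -> a))   — eliminate ->
≡ ((a | ~b) & ~(a & ~b)) | ((~c | a) & (~a | c) & (~a | ~b) & (~~b | a))   — eliminate ->
≡ ((a | ~b) & (~a | ~~b)) | ((~c | a) & (~a | c) & (~a | ~b) & (~~b | a))   — De Morgan
≡ ((a | ~b) & (~a | b)) | ((~c | a) & (~a | c) & (~a | ~b) & (~~b | a))   — double negation
≡ ((a | ~b) & (~a | b)) | ((~c | a) & (~a | c) & (~a | ~b) & (b | a))   — double negation
≡ (a | ~b | ~c | a) & (a | ~b | ~a | c) & (a | ~b | ~a | ~b) & (a | ~b | b | a) & (~a | b | ~c | a) & (~a | b | ~a | c) & (~a | b | ~a | ~b) & (~a | b | b | a)   — distribute | over &
≡ (a | ~b | ~c) & (~a | b | c)   — simplify

(a | ~b | ~c) & (~a | b | c)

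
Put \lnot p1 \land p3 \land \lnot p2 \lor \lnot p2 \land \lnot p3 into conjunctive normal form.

\lnot p1 \land p3 \land \lnot p2 \lor \lnot p2 \land \lnot p3
⇔ (\lnot p1 \lor \lnot p2) \land (\lnot p1 \lor \lnot p3) \land (p3 \lor \lnot p2) \land (p3 \lor \lnot p3) \land (\lnot p2 \lor \lnot p2) \land (\lnot p2 \lor \lnot p3)
⇔ (\lnot p1 \lor \lnot p3) \land \lnot p2

(\lnot p1 \lor \lnot p3) \land \lnot p2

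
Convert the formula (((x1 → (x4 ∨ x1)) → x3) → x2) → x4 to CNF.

(x1 ∨ x3 ∨ x4) ∧ (¬x1 ∨ x3 ∨ x4) ∧ (¬x2 ∨ x4)

(((x1 → (x4 ∨ x1)) → x3) → x2) → x4
= ¬(((x1 → (x4 ∨ x1)) → x3) → x2) ∨ x4
= ¬(¬((x1 → (x4 ∨ x1)) → x3) ∨ x2) ∨ x4
= ¬(¬(¬(x1 → (x4 ∨ x1)) ∨ x3) ∨ x2) ∨ x4
= ¬(¬(¬(¬x1 ∨ x4 ∨ x1) ∨ x3) ∨ x2) ∨ x4
= (¬¬(¬(¬x1 ∨ x4 ∨ x1) ∨ x3) ∧ ¬x2) ∨ x4
= ((¬(¬x1 ∨ x4 ∨ x1) ∨ x3) ∧ ¬x2) ∨ x4
= (((¬¬x1 ∧ ¬x4 ∧ ¬x1) ∨ x3) ∧ ¬x2) ∨ x4
= (((x1 ∧ ¬x4 ∧ ¬x1) ∨ x3) ∧ ¬x2) ∨ x4
= (x1 ∨ x3 ∨ x4) ∧ (¬x4 ∨ x3 ∨ x4) ∧ (¬x1 ∨ x3 ∨ x4) ∧ (¬x2 ∨ x4)
= (x1 ∨ x3 ∨ x4) ∧ (¬x1 ∨ x3 ∨ x4) ∧ (¬x2 ∨ x4)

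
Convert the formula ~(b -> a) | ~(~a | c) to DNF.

~(b -> a) | ~(~a | c)
⇔ ~(~b | a) | ~(~a | c)
⇔ (~~b & ~a) | ~(~a | c)
⇔ (b & ~a) | ~(~a | c)
⇔ (b & ~a) | (~~a & ~c)
⇔ (b & ~a) | (a & ~c)

(b & ~a) | (a & ~c)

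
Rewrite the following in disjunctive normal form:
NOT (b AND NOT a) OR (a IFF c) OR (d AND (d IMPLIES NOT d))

NOT b OR a OR (NOT a AND NOT c)

NOT (b AND NOT a) OR (a IFF c) OR (d AND (d IMPLIES NOT d))
≡ NOT (b AND NOT a) OR ((a IMPLIES c) AND (c IMPLIES a)) OR (d AND (d IMPLIES NOT d))   [eliminate IFF]
≡ NOT (b AND NOT a) OR ((NOT a OR c) AND (c IMPLIES a)) OR (d AND (d IMPLIES NOT d))   [eliminate IMPLIES]
≡ NOT (b AND NOT a) OR ((NOT a OR c) AND (NOT c OR a)) OR (d AND (d IMPLIES NOT d))   [eliminate IMPLIES]
≡ NOT (b AND NOT a) OR ((NOT a OR c) AND (NOT c OR a)) OR (d AND (NOT d OR NOT d))   [eliminate IMPLIES]
≡ NOT b OR NOT NOT a OR ((NOT a OR c) AND (NOT c OR a)) OR (d AND (NOT d OR NOT d))   [De Morgan]
≡ NOT b OR a OR ((NOT a OR c) AND (NOT c OR a)) OR (d AND (NOT d OR NOT d))   [double negation]
≡ NOT b OR a OR (NOT a AND NOT c) OR (NOT a AND a) OR (c AND NOT c) OR (c AND a) OR (d AND NOT d) OR (d AND NOT d)   [distribute AND over OR]
≡ NOT b OR a OR (NOT a AND NOT c)   [simplify]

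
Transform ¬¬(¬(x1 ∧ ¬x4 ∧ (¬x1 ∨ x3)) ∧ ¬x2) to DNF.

(¬x1 ∧ ¬x2) ∨ (x4 ∧ ¬x2) ∨ (x1 ∧ ¬x3 ∧ ¬x2)

¬¬(¬(x1 ∧ ¬x4 ∧ (¬x1 ∨ x3)) ∧ ¬x2)
⇔ ¬(x1 ∧ ¬x4 ∧ (¬x1 ∨ x3)) ∧ ¬x2   — double negation
⇔ (¬x1 ∨ ¬¬x4 ∨ ¬(¬x1 ∨ x3)) ∧ ¬x2   — De Morgan
⇔ (¬x1 ∨ x4 ∨ ¬(¬x1 ∨ x3)) ∧ ¬x2   — double negation
⇔ (¬x1 ∨ x4 ∨ (¬¬x1 ∧ ¬x3)) ∧ ¬x2   — De Morgan
⇔ (¬x1 ∨ x4 ∨ (x1 ∧ ¬x3)) ∧ ¬x2   — double negation
⇔ (¬x1 ∧ ¬x2) ∨ (x4 ∧ ¬x2) ∨ (x1 ∧ ¬x3 ∧ ¬x2)   — distribute ∧ over ∨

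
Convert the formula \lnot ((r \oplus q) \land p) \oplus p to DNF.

\lnot p \lor (r \land \lnot q \land p) \lor (\lnot r \land q \land p)

\lnot ((r \oplus q) \land p) \oplus p
⇔ (\lnot ((r \oplus q) \land p) \land \lnot p) \lor (\lnot \lnot ((r \oplus q) \land p) \land p)   — expand \oplus
⇔ (\lnot (((r \land \lnot q) \lor (\lnot r \land q)) \land p) \land \lnot p) \lor (\lnot \lnot ((r \oplus q) \land p) \land p)   — expand \oplus
⇔ (\lnot (((r \land \lnot q) \lor (\lnot r \land q)) \land p) \land \lnot p) \lor (\lnot \lnot (((r \land \lnot q) \lor (\lnot r \land q)) \land p) \land p)   — expand \oplus
⇔ ((\lnot ((r \land \lnot q) \lor (\lnot r \land q)) \lor \lnot p) \land \lnot p) \lor (\lnot \lnot (((r \land \lnot q) \lor (\lnot r \land q)) \land p) \land p)   — De Morgan
⇔ (((\lnot (r \land \lnot q) \land \lnot (\lnot r \land q)) \lor \lnot p) \land \lnot p) \lor (\lnot \lnot (((r \land \lnot q) \lor (\lnot r \land q)) \land p) \land p)   — De Morgan
⇔ ((((\lnot r \lor \lnot \lnot q) \land \lnot (\lnot r \land q)) \lor \lnot p) \land \lnot p) \lor (\lnot \lnot (((r \land \lnot q) \lor (\lnot r \land q)) \land p) \land p)   — De Morgan
⇔ ((((\lnot r \lor q) \land \lnot (\lnot r \land q)) \lor \lnot p) \land \lnot p) \lor (\lnot \lnot (((r \land \lnot q) \lor (\lnot r \land q)) \land p) \land p)   — double negation
⇔ ((((\lnot r \lor q) \land (\lnot \lnot r \lor \lnot q)) \lor \lnot p) \land \lnot p) \lor (\lnot \lnot (((r \land \lnot q) \lor (\lnot r \land q)) \land p) \land p)   — De Morgan
⇔ ((((\lnot r \lor q) \land (r \lor \lnot q)) \lor \lnot p) \land \lnot p) \lor (\lnot \lnot (((r \land \lnot q) \lor (\lnot r \land q)) \land p) \land p)   — double negation
⇔ ((((\lnot r \lor q) \land (r \lor \lnot q)) \lor \lnot p) \land \lnot p) \lor (((r \land \lnot q) \lor (\lnot r \land q)) \land p \land p)   — double negation
⇔ (\lnot r \land r \land \lnot p) \lor (\lnot r \land \lnot q \land \lnot p) \lor (q \land r \land \lnot p) \lor (q \land \lnot q \land \lnot p) \lor (\lnot p \land \lnot p) \lor (r \land \lnot q \land p \land p) \lor (\lnot r \land q \land p \land p)   — distribute \land over \lor
⇔ \lnot p \lor (r \land \lnot q \land p) \lor (\lnot r \land q \land p)   — simplify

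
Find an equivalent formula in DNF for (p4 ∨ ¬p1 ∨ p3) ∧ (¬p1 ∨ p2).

(p4 ∧ p2) ∨ ¬p1 ∨ (p3 ∧ p2)

(p4 ∨ ¬p1 ∨ p3) ∧ (¬p1 ∨ p2)
≡ (p4 ∧ ¬p1) ∨ (p4 ∧ p2) ∨ (¬p1 ∧ ¬p1) ∨ (¬p1 ∧ p2) ∨ (p3 ∧ ¬p1) ∨ (p3 ∧ p2)
≡ (p4 ∧ p2) ∨ ¬p1 ∨ (p3 ∧ p2)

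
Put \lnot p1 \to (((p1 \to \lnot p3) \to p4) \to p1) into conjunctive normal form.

\lnot p1 \to (((p1 \to \lnot p3) \to p4) \to p1)
≡ \lnot \lnot p1 \lor (((p1 \to \lnot p3) \to p4) \to p1)   [eliminate \to]
≡ \lnot \lnot p1 \lor \lnot ((p1 \to \lnot p3) \to p4) \lor p1   [eliminate \to]
≡ \lnot \lnot p1 \lor \lnot (\lnot (p1 \to \lnot p3) \lor p4) \lor p1   [eliminate \to]
≡ \lnot \lnot p1 \lor \lnot (\lnot (\lnot p1 \lor \lnot p3) \lor p4) \lor p1   [eliminate \to]
≡ p1 \lor \lnot (\lnot (\lnot p1 \lor \lnot p3) \lor p4) \lor p1   [double negation]
≡ p1 \lor \lnot \lnot (\lnot p1 \lor \lnot p3) \land \lnot p4 \lor p1   [De Morgan]
≡ p1 \lor (\lnot p1 \lor \lnot p3) \land \lnot p4 \lor p1   [double negation]
≡ (p1 \lor \lnot p1 \lor \lnot p3 \lor p1) \land (p1 \lor \lnot p4 \lor p1)   [distribute \lor over \land]
≡ p1 \lor \lnot p4   [simplify]

p1 \lor \lnot p4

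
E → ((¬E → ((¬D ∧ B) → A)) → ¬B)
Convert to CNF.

E → ((¬E → ((¬D ∧ B) → A)) → ¬B)
= ¬E ∨ ((¬E → ((¬D ∧ B) → A)) → ¬B)   — eliminate →
= ¬E ∨ ¬(¬E → ((¬D ∧ B) → A)) ∨ ¬B   — eliminate →
= ¬E ∨ ¬(¬¬E ∨ ((¬D ∧ B) → A)) ∨ ¬B   — eliminate →
= ¬E ∨ ¬(¬¬E ∨ ¬(¬D ∧ B) ∨ A) ∨ ¬B   — eliminate →
= ¬E ∨ (¬¬¬E ∧ ¬¬(¬D ∧ B) ∧ ¬A) ∨ ¬B   — De Morgan
= ¬E ∨ (¬E ∧ ¬¬(¬D ∧ B) ∧ ¬A) ∨ ¬B   — double negation
= ¬E ∨ (¬E ∧ ¬D ∧ B ∧ ¬A) ∨ ¬B   — double negation
= (¬E ∨ ¬E ∨ ¬B) ∧ (¬E ∨ ¬D ∨ ¬B) ∧ (¬E ∨ B ∨ ¬B) ∧ (¬E ∨ ¬A ∨ ¬B)   — distribute ∨ over ∧
= ¬E ∨ ¬B   — simplify

¬E ∨ ¬B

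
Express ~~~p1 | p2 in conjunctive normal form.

~p1 | p2

~~~p1 | p2
≡ ~p1 | p2   — double negation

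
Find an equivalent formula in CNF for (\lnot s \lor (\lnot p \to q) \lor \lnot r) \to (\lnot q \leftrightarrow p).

(\lnot s \lor (\lnot p \to q) \lor \lnot r) \to (\lnot q \leftrightarrow p)
= \lnot (\lnot s \lor (\lnot p \to q) \lor \lnot r) \lor (\lnot q \leftrightarrow p)
= \lnot (\lnot s \lor \lnot \lnot p \lor q \lor \lnot r) \lor (\lnot q \leftrightarrow p)
= \lnot (\lnot s \lor \lnot \lnot p \lor q \lor \lnot r) \lor ((\lnot q \to p) \land (p \to \lnot q))
= \lnot (\lnot s \lor \lnot \lnot p \lor q \lor \lnot r) \lor ((\lnot \lnot q \lor p) \land (p \to \lnot q))
= \lnot (\lnot s \lor \lnot \lnot p \lor q \lor \lnot r) \lor ((\lnot \lnot q \lor p) \land (\lnot p \lor \lnot q))
= (\lnot \lnot s \land \lnot \lnot \lnot p \land \lnot q \land \lnot \lnot r) \lor ((\lnot \lnot q \lor p) \land (\lnot p \lor \lnot q))
= (s \land \lnot \lnot \lnot p \land \lnot q \land \lnot \lnot r) \lor ((\lnot \lnot q \lor p) \land (\lnot p \lor \lnot q))
= (s \land \lnot p \land \lnot q \land \lnot \lnot r) \lor ((\lnot \lnot q \lor p) \land (\lnot p \lor \lnot q))
= (s \land \lnot p \land \lnot q \land r) \lor ((\lnot \lnot q \lor p) \land (\lnot p \lor \lnot q))
= (s \land \lnot p \land \lnot q \land r) \lor ((q \lor p) \land (\lnot p \lor \lnot q))
= (s \lor q \lor p) \land (s \lor \lnot p \lor \lnot q) \land (\lnot p \lor q \lor p) \land (\lnot p \lor \lnot p \lor \lnot q) \land (\lnot q \lor q \lor p) \land (\lnot q \lor \lnot p \lor \lnot q) \land (r \lor q \lor p) \land (r \lor \lnot p \lor \lnot q)
= (s \lor q \lor p) \land (\lnot p \lor \lnot q) \land (r \lor q \lor p)

(s \lor q \lor p) \land (\lnot p \lor \lnot q) \land (r \lor q \lor p)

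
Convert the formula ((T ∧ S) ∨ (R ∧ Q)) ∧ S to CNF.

((T ∧ S) ∨ (R ∧ Q)) ∧ S
≡ (T ∨ R) ∧ (T ∨ Q) ∧ (S ∨ R) ∧ (S ∨ Q) ∧ S   (distribute ∨ over ∧)
≡ (T ∨ R) ∧ (T ∨ Q) ∧ S   (simplify)

(T ∨ R) ∧ (T ∨ Q) ∧ S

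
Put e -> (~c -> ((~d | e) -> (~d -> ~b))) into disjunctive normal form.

e -> (~c -> ((~d | e) -> (~d -> ~b)))
≡ ~e | (~c -> ((~d | e) -> (~d -> ~b)))   [eliminate ->]
≡ ~e | ~~c | ((~d | e) -> (~d -> ~b))   [eliminate ->]
≡ ~e | ~~c | ~(~d | e) | (~d -> ~b)   [eliminate ->]
≡ ~e | ~~c | ~(~d | e) | ~~d | ~b   [eliminate ->]
≡ ~e | c | ~(~d | e) | ~~d | ~b   [double negation]
≡ ~e | c | (~~d & ~e) | ~~d | ~b   [De Morgan]
≡ ~e | c | (d & ~e) | ~~d | ~b   [double negation]
≡ ~e | c | (d & ~e) | d | ~b   [double negation]
≡ ~e | c | d | ~b   [simplify]

~e | c | d | ~b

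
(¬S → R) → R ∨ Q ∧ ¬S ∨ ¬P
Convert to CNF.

¬S ∨ R ∨ ¬P

(¬S → R) → R ∨ Q ∧ ¬S ∨ ¬P
⇔ ¬(¬S → R) ∨ R ∨ Q ∧ ¬S ∨ ¬P   (eliminate →)
⇔ ¬(¬¬S ∨ R) ∨ R ∨ Q ∧ ¬S ∨ ¬P   (eliminate →)
⇔ ¬¬¬S ∧ ¬R ∨ R ∨ Q ∧ ¬S ∨ ¬P   (De Morgan)
⇔ ¬S ∧ ¬R ∨ R ∨ Q ∧ ¬S ∨ ¬P   (double negation)
⇔ (¬S ∨ R ∨ Q ∨ ¬P) ∧ (¬S ∨ R ∨ ¬S ∨ ¬P) ∧ (¬R ∨ R ∨ Q ∨ ¬P) ∧ (¬R ∨ R ∨ ¬S ∨ ¬P)   (distribute ∨ over ∧)
⇔ ¬S ∨ R ∨ ¬P   (simplify)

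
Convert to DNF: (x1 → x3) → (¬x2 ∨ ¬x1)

(x1 ∧ ¬x3) ∨ ¬x2 ∨ ¬x1

(x1 → x3) → (¬x2 ∨ ¬x1)
⇔ ¬(x1 → x3) ∨ ¬x2 ∨ ¬x1
⇔ ¬(¬x1 ∨ x3) ∨ ¬x2 ∨ ¬x1
⇔ (¬¬x1 ∧ ¬x3) ∨ ¬x2 ∨ ¬x1
⇔ (x1 ∧ ¬x3) ∨ ¬x2 ∨ ¬x1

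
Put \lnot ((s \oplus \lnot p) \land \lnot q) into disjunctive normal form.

(\lnot s \land p) \lor (\lnot p \land s) \lor q

\lnot ((s \oplus \lnot p) \land \lnot q)
≡ \lnot (((s \land \lnot \lnot p) \lor (\lnot s \land \lnot p)) \land \lnot q)   [expand \oplus]
≡ \lnot ((s \land \lnot \lnot p) \lor (\lnot s \land \lnot p)) \lor \lnot \lnot q   [De Morgan]
≡ (\lnot (s \land \lnot \lnot p) \land \lnot (\lnot s \land \lnot p)) \lor \lnot \lnot q   [De Morgan]
≡ ((\lnot s \lor \lnot \lnot \lnot p) \land \lnot (\lnot s \land \lnot p)) \lor \lnot \lnot q   [De Morgan]
≡ ((\lnot s \lor \lnot p) \land \lnot (\lnot s \land \lnot p)) \lor \lnot \lnot q   [double negation]
≡ ((\lnot s \lor \lnot p) \land (\lnot \lnot s \lor \lnot \lnot p)) \lor \lnot \lnot q   [De Morgan]
≡ ((\lnot s \lor \lnot p) \land (s \lor \lnot \lnot p)) \lor \lnot \lnot q   [double negation]
≡ ((\lnot s \lor \lnot p) \land (s \lor p)) \lor \lnot \lnot q   [double negation]
≡ ((\lnot s \lor \lnot p) \land (s \lor p)) \lor q   [double negation]
≡ (\lnot s \land s) \lor (\lnot s \land p) \lor (\lnot p \land s) \lor (\lnot p \land p) \lor q   [distribute \land over \lor]
≡ (\lnot s \land p) \lor (\lnot p \land s) \lor q   [simplify]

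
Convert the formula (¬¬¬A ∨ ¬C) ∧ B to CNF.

(¬A ∨ ¬C) ∧ B

(¬¬¬A ∨ ¬C) ∧ B
≡ (¬A ∨ ¬C) ∧ B   [double negation]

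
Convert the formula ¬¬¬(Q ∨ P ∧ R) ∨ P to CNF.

¬Q ∨ P

¬¬¬(Q ∨ P ∧ R) ∨ P
≡ ¬(Q ∨ P ∧ R) ∨ P
≡ ¬Q ∧ ¬(P ∧ R) ∨ P
≡ ¬Q ∧ (¬P ∨ ¬R) ∨ P
≡ (¬Q ∨ P) ∧ (¬P ∨ ¬R ∨ P)
≡ ¬Q ∨ P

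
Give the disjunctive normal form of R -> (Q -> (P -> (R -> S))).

~R | ~Q | ~P | S

R -> (Q -> (P -> (R -> S)))
≡ ~R | (Q -> (P -> (R -> S)))
≡ ~R | ~Q | (P -> (R -> S))
≡ ~R | ~Q | ~P | (R -> S)
≡ ~R | ~Q | ~P | ~R | S
≡ ~R | ~Q | ~P | S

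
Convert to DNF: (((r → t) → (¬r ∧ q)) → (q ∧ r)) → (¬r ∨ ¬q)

(((r → t) → (¬r ∧ q)) → (q ∧ r)) → (¬r ∨ ¬q)
≡ ¬(((r → t) → (¬r ∧ q)) → (q ∧ r)) ∨ ¬r ∨ ¬q   — eliminate →
≡ ¬(¬((r → t) → (¬r ∧ q)) ∨ (q ∧ r)) ∨ ¬r ∨ ¬q   — eliminate →
≡ ¬(¬(¬(r → t) ∨ (¬r ∧ q)) ∨ (q ∧ r)) ∨ ¬r ∨ ¬q   — eliminate →
≡ ¬(¬(¬(¬r ∨ t) ∨ (¬r ∧ q)) ∨ (q ∧ r)) ∨ ¬r ∨ ¬q   — eliminate →
≡ (¬¬(¬(¬r ∨ t) ∨ (¬r ∧ q)) ∧ ¬(q ∧ r)) ∨ ¬r ∨ ¬q   — De Morgan
≡ ((¬(¬r ∨ t) ∨ (¬r ∧ q)) ∧ ¬(q ∧ r)) ∨ ¬r ∨ ¬q   — double negation
≡ (((¬¬r ∧ ¬t) ∨ (¬r ∧ q)) ∧ ¬(q ∧ r)) ∨ ¬r ∨ ¬q   — De Morgan
≡ (((r ∧ ¬t) ∨ (¬r ∧ q)) ∧ ¬(q ∧ r)) ∨ ¬r ∨ ¬q   — double negation
≡ (((r ∧ ¬t) ∨ (¬r ∧ q)) ∧ (¬q ∨ ¬r)) ∨ ¬r ∨ ¬q   — De Morgan
≡ (r ∧ ¬t ∧ ¬q) ∨ (r ∧ ¬t ∧ ¬r) ∨ (¬r ∧ q ∧ ¬q) ∨ (¬r ∧ q ∧ ¬r) ∨ ¬r ∨ ¬q   — distribute ∧ over ∨
≡ ¬r ∨ ¬q   — simplify

¬r ∨ ¬q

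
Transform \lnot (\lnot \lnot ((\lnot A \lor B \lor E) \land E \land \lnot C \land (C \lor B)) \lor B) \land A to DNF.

\lnot (\lnot \lnot ((\lnot A \lor B \lor E) \land E \land \lnot C \land (C \lor B)) \lor B) \land A
⇔ \lnot \lnot \lnot ((\lnot A \lor B \lor E) \land E \land \lnot C \land (C \lor B)) \land \lnot B \land A
⇔ \lnot ((\lnot A \lor B \lor E) \land E \land \lnot C \land (C \lor B)) \land \lnot B \land A
⇔ (\lnot (\lnot A \lor B \lor E) \lor \lnot E \lor \lnot \lnot C \lor \lnot (C \lor B)) \land \lnot B \land A
⇔ ((\lnot \lnot A \land \lnot B \land \lnot E) \lor \lnot E \lor \lnot \lnot C \lor \lnot (C \lor B)) \land \lnot B \land A
⇔ ((A \land \lnot B \land \lnot E) \lor \lnot E \lor \lnot \lnot C \lor \lnot (C \lor B)) \land \lnot B \land A
⇔ ((A \land \lnot B \land \lnot E) \lor \lnot E \lor C \lor \lnot (C \lor B)) \land \lnot B \land A
⇔ ((A \land \lnot B \land \lnot E) \lor \lnot E \lor C \lor (\lnot C \land \lnot B)) \land \lnot B \land A
⇔ (A \land \lnot B \land \lnot E \land \lnot B \land A) \lor (\lnot E \land \lnot B \land A) \lor (C \land \lnot B \land A) \lor (\lnot C \land \lnot B \land \lnot B \land A)
⇔ (A \land \lnot B \land \lnot E) \lor (C \land \lnot B \land A) \lor (\lnot C \land \lnot B \land A)

(A \land \lnot B \land \lnot E) \lor (C \land \lnot B \land A) \lor (\lnot C \land \lnot B \land A)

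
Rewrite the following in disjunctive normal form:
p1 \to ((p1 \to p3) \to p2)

p1 \to ((p1 \to p3) \to p2)
≡ \lnot p1 \lor ((p1 \to p3) \to p2)   [eliminate \to]
≡ \lnot p1 \lor \lnot (p1 \to p3) \lor p2   [eliminate \to]
≡ \lnot p1 \lor \lnot (\lnot p1 \lor p3) \lor p2   [eliminate \to]
≡ \lnot p1 \lor (\lnot \lnot p1 \land \lnot p3) \lor p2   [De Morgan]
≡ \lnot p1 \lor (p1 \land \lnot p3) \lor p2   [double negation]

\lnot p1 \lor (p1 \land \lnot p3) \lor p2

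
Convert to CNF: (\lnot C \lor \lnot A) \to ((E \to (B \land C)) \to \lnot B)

(C \lor E \lor \lnot B) \land (A \lor E \lor \lnot B) \land (A \lor \lnot B \lor \lnot C)

(\lnot C \lor \lnot A) \to ((E \to (B \land C)) \to \lnot B)
≡ \lnot (\lnot C \lor \lnot A) \lor ((E \to (B \land C)) \to \lnot B)   [eliminate \to]
≡ \lnot (\lnot C \lor \lnot A) \lor \lnot (E \to (B \land C)) \lor \lnot B   [eliminate \to]
≡ \lnot (\lnot C \lor \lnot A) \lor \lnot (\lnot E \lor (B \land C)) \lor \lnot B   [eliminate \to]
≡ (\lnot \lnot C \land \lnot \lnot A) \lor \lnot (\lnot E \lor (B \land C)) \lor \lnot B   [De Morgan]
≡ (C \land \lnot \lnot A) \lor \lnot (\lnot E \lor (B \land C)) \lor \lnot B   [double negation]
≡ (C \land A) \lor \lnot (\lnot E \lor (B \land C)) \lor \lnot B   [double negation]
≡ (C \land A) \lor (\lnot \lnot E \land \lnot (B \land C)) \lor \lnot B   [De Morgan]
≡ (C \land A) \lor (E \land \lnot (B \land C)) \lor \lnot B   [double negation]
≡ (C \land A) \lor (E \land (\lnot B \lor \lnot C)) \lor \lnot B   [De Morgan]
≡ (C \lor E \lor \lnot B) \land (C \lor \lnot B \lor \lnot C \lor \lnot B) \land (A \lor E \lor \lnot B) \land (A \lor \lnot B \lor \lnot C \lor \lnot B)   [distribute \lor over \land]
≡ (C \lor E \lor \lnot B) \land (A \lor E \lor \lnot B) \land (A \lor \lnot B \lor \lnot C)   [simplify]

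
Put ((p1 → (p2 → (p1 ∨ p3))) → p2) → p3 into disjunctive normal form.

¬p2 ∨ p3

((p1 → (p2 → (p1 ∨ p3))) → p2) → p3
≡ ¬((p1 → (p2 → (p1 ∨ p3))) → p2) ∨ p3
≡ ¬(¬(p1 → (p2 → (p1 ∨ p3))) ∨ p2) ∨ p3
≡ ¬(¬(¬p1 ∨ (p2 → (p1 ∨ p3))) ∨ p2) ∨ p3
≡ ¬(¬(¬p1 ∨ ¬p2 ∨ p1 ∨ p3) ∨ p2) ∨ p3
≡ (¬¬(¬p1 ∨ ¬p2 ∨ p1 ∨ p3) ∧ ¬p2) ∨ p3
≡ ((¬p1 ∨ ¬p2 ∨ p1 ∨ p3) ∧ ¬p2) ∨ p3
≡ (¬p1 ∧ ¬p2) ∨ (¬p2 ∧ ¬p2) ∨ (p1 ∧ ¬p2) ∨ (p3 ∧ ¬p2) ∨ p3
≡ ¬p2 ∨ p3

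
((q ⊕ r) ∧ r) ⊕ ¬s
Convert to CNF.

((q ⊕ r) ∧ r) ⊕ ¬s
⇔ (((q ⊕ r) ∧ r) ∨ ¬s) ∧ ¬((q ⊕ r) ∧ r ∧ ¬s)   [expand ⊕]
⇔ (((q ∨ r) ∧ ¬(q ∧ r) ∧ r) ∨ ¬s) ∧ ¬((q ⊕ r) ∧ r ∧ ¬s)   [expand ⊕]
⇔ (((q ∨ r) ∧ ¬(q ∧ r) ∧ r) ∨ ¬s) ∧ ¬((q ∨ r) ∧ ¬(q ∧ r) ∧ r ∧ ¬s)   [expand ⊕]
⇔ (((q ∨ r) ∧ (¬q ∨ ¬r) ∧ r) ∨ ¬s) ∧ ¬((q ∨ r) ∧ ¬(q ∧ r) ∧ r ∧ ¬s)   [De Morgan]
⇔ (((q ∨ r) ∧ (¬q ∨ ¬r) ∧ r) ∨ ¬s) ∧ (¬(q ∨ r) ∨ ¬¬(q ∧ r) ∨ ¬r ∨ ¬¬s)   [De Morgan]
⇔ (((q ∨ r) ∧ (¬q ∨ ¬r) ∧ r) ∨ ¬s) ∧ ((¬q ∧ ¬r) ∨ ¬¬(q ∧ r) ∨ ¬r ∨ ¬¬s)   [De Morgan]
⇔ (((q ∨ r) ∧ (¬q ∨ ¬r) ∧ r) ∨ ¬s) ∧ ((¬q ∧ ¬r) ∨ (q ∧ r) ∨ ¬r ∨ ¬¬s)   [double negation]
⇔ (((q ∨ r) ∧ (¬q ∨ ¬r) ∧ r) ∨ ¬s) ∧ ((¬q ∧ ¬r) ∨ (q ∧ r) ∨ ¬r ∨ s)   [double negation]
⇔ (q ∨ r ∨ ¬s) ∧ (¬q ∨ ¬r ∨ ¬s) ∧ (r ∨ ¬s) ∧ (¬q ∨ q ∨ ¬r ∨ s) ∧ (¬q ∨ r ∨ ¬r ∨ s) ∧ (¬r ∨ q ∨ ¬r ∨ s) ∧ (¬r ∨ r ∨ ¬r ∨ s)   [distribute ∨ over ∧]
⇔ (¬q ∨ ¬r ∨ ¬s) ∧ (r ∨ ¬s) ∧ (¬r ∨ q ∨ s)   [simplify]

(¬q ∨ ¬r ∨ ¬s) ∧ (r ∨ ¬s) ∧ (¬r ∨ q ∨ s)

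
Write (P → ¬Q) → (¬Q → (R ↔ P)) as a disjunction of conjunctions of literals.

(P → ¬Q) → (¬Q → (R ↔ P))
≡ ¬(P → ¬Q) ∨ (¬Q → (R ↔ P))   (eliminate →)
≡ ¬(¬P ∨ ¬Q) ∨ (¬Q → (R ↔ P))   (eliminate →)
≡ ¬(¬P ∨ ¬Q) ∨ ¬¬Q ∨ (R ↔ P)   (eliminate →)
≡ ¬(¬P ∨ ¬Q) ∨ ¬¬Q ∨ ((R → P) ∧ (P → R))   (eliminate ↔)
≡ ¬(¬P ∨ ¬Q) ∨ ¬¬Q ∨ ((¬R ∨ P) ∧ (P → R))   (eliminate →)
≡ ¬(¬P ∨ ¬Q) ∨ ¬¬Q ∨ ((¬R ∨ P) ∧ (¬P ∨ R))   (eliminate →)
≡ (¬¬P ∧ ¬¬Q) ∨ ¬¬Q ∨ ((¬R ∨ P) ∧ (¬P ∨ R))   (De Morgan)
≡ (P ∧ ¬¬Q) ∨ ¬¬Q ∨ ((¬R ∨ P) ∧ (¬P ∨ R))   (double negation)
≡ (P ∧ Q) ∨ ¬¬Q ∨ ((¬R ∨ P) ∧ (¬P ∨ R))   (double negation)
≡ (P ∧ Q) ∨ Q ∨ ((¬R ∨ P) ∧ (¬P ∨ R))   (double negation)
≡ (P ∧ Q) ∨ Q ∨ (¬R ∧ ¬P) ∨ (¬R ∧ R) ∨ (P ∧ ¬P) ∨ (P ∧ R)   (distribute ∧ over ∨)
≡ Q ∨ (¬R ∧ ¬P) ∨ (P ∧ R)   (simplify)

Q ∨ (¬R ∧ ¬P) ∨ (P ∧ R)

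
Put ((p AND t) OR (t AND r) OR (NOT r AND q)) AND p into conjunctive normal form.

((p AND t) OR (t AND r) OR (NOT r AND q)) AND p
⇔ (p OR t OR NOT r) AND (p OR t OR q) AND (p OR r OR NOT r) AND (p OR r OR q) AND (t OR t OR NOT r) AND (t OR t OR q) AND (t OR r OR NOT r) AND (t OR r OR q) AND p   [distribute OR over AND]
⇔ (t OR NOT r) AND (t OR q) AND p   [simplify]

(t OR NOT r) AND (t OR q) AND p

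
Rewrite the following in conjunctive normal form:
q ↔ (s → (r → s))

(s ∨ q) ∧ (r ∨ q) ∧ (¬s ∨ q)

q ↔ (s → (r → s))
≡ (q → (s → (r → s))) ∧ ((s → (r → s)) → q)   [eliminate ↔]
≡ (¬q ∨ (s → (r → s))) ∧ ((s → (r → s)) → q)   [eliminate →]
≡ (¬q ∨ ¬s ∨ (r → s)) ∧ ((s → (r → s)) → q)   [eliminate →]
≡ (¬q ∨ ¬s ∨ ¬r ∨ s) ∧ ((s → (r → s)) → q)   [eliminate →]
≡ (¬q ∨ ¬s ∨ ¬r ∨ s) ∧ (¬(s → (r → s)) ∨ q)   [eliminate →]
≡ (¬q ∨ ¬s ∨ ¬r ∨ s) ∧ (¬(¬s ∨ (r → s)) ∨ q)   [eliminate →]
≡ (¬q ∨ ¬s ∨ ¬r ∨ s) ∧ (¬(¬s ∨ ¬r ∨ s) ∨ q)   [eliminate →]
≡ (¬q ∨ ¬s ∨ ¬r ∨ s) ∧ ((¬¬s ∧ ¬¬r ∧ ¬s) ∨ q)   [De Morgan]
≡ (¬q ∨ ¬s ∨ ¬r ∨ s) ∧ ((s ∧ ¬¬r ∧ ¬s) ∨ q)   [double negation]
≡ (¬q ∨ ¬s ∨ ¬r ∨ s) ∧ ((s ∧ r ∧ ¬s) ∨ q)   [double negation]
≡ (¬q ∨ ¬s ∨ ¬r ∨ s) ∧ (s ∨ q) ∧ (r ∨ q) ∧ (¬s ∨ q)   [distribute ∨ over ∧]
≡ (s ∨ q) ∧ (r ∨ q) ∧ (¬s ∨ q)   [simplify]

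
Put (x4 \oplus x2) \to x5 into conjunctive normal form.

(\lnot x4 \lor x2 \lor x5) \land (\lnot x2 \lor x4 \lor x5)

(x4 \oplus x2) \to x5
≡ \lnot (x4 \oplus x2) \lor x5   (eliminate \to)
≡ \lnot ((x4 \lor x2) \land \lnot (x4 \land x2)) \lor x5   (expand \oplus)
≡ \lnot (x4 \lor x2) \lor \lnot \lnot (x4 \land x2) \lor x5   (De Morgan)
≡ (\lnot x4 \land \lnot x2) \lor \lnot \lnot (x4 \land x2) \lor x5   (De Morgan)
≡ (\lnot x4 \land \lnot x2) \lor (x4 \land x2) \lor x5   (double negation)
≡ (\lnot x4 \lor x4 \lor x5) \land (\lnot x4 \lor x2 \lor x5) \land (\lnot x2 \lor x4 \lor x5) \land (\lnot x2 \lor x2 \lor x5)   (distribute \lor over \land)
≡ (\lnot x4 \lor x2 \lor x5) \land (\lnot x2 \lor x4 \lor x5)   (simplify)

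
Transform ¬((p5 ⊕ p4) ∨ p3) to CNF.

¬((p5 ⊕ p4) ∨ p3)
= ¬(((p5 ∨ p4) ∧ ¬(p5 ∧ p4)) ∨ p3)   (expand ⊕)
= ¬((p5 ∨ p4) ∧ ¬(p5 ∧ p4)) ∧ ¬p3   (De Morgan)
= (¬(p5 ∨ p4) ∨ ¬¬(p5 ∧ p4)) ∧ ¬p3   (De Morgan)
= ((¬p5 ∧ ¬p4) ∨ ¬¬(p5 ∧ p4)) ∧ ¬p3   (De Morgan)
= ((¬p5 ∧ ¬p4) ∨ (p5 ∧ p4)) ∧ ¬p3   (double negation)
= (¬p5 ∨ p5) ∧ (¬p5 ∨ p4) ∧ (¬p4 ∨ p5) ∧ (¬p4 ∨ p4) ∧ ¬p3   (distribute ∨ over ∧)
= (¬p5 ∨ p4) ∧ (¬p4 ∨ p5) ∧ ¬p3   (simplify)

(¬p5 ∨ p4) ∧ (¬p4 ∨ p5) ∧ ¬p3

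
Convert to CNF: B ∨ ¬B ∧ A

B ∨ A

B ∨ ¬B ∧ A
≡ (B ∨ ¬B) ∧ (B ∨ A)   [distribute ∨ over ∧]
≡ B ∨ A   [simplify]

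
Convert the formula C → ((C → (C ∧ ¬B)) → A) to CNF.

¬C ∨ B ∨ A

C → ((C → (C ∧ ¬B)) → A)
⇔ ¬C ∨ ((C → (C ∧ ¬B)) → A)   — eliminate →
⇔ ¬C ∨ ¬(C → (C ∧ ¬B)) ∨ A   — eliminate →
⇔ ¬C ∨ ¬(¬C ∨ (C ∧ ¬B)) ∨ A   — eliminate →
⇔ ¬C ∨ (¬¬C ∧ ¬(C ∧ ¬B)) ∨ A   — De Morgan
⇔ ¬C ∨ (C ∧ ¬(C ∧ ¬B)) ∨ A   — double negation
⇔ ¬C ∨ (C ∧ (¬C ∨ ¬¬B)) ∨ A   — De Morgan
⇔ ¬C ∨ (C ∧ (¬C ∨ B)) ∨ A   — double negation
⇔ (¬C ∨ C ∨ A) ∧ (¬C ∨ ¬C ∨ B ∨ A)   — distribute ∨ over ∧
⇔ ¬C ∨ B ∨ A   — simplify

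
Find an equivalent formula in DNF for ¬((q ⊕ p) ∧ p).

(p ∧ q) ∨ ¬p

¬((q ⊕ p) ∧ p)
⇔ ¬(((q ∧ ¬p) ∨ (¬q ∧ p)) ∧ p)   (expand ⊕)
⇔ ¬((q ∧ ¬p) ∨ (¬q ∧ p)) ∨ ¬p   (De Morgan)
⇔ (¬(q ∧ ¬p) ∧ ¬(¬q ∧ p)) ∨ ¬p   (De Morgan)
⇔ ((¬q ∨ ¬¬p) ∧ ¬(¬q ∧ p)) ∨ ¬p   (De Morgan)
⇔ ((¬q ∨ p) ∧ ¬(¬q ∧ p)) ∨ ¬p   (double negation)
⇔ ((¬q ∨ p) ∧ (¬¬q ∨ ¬p)) ∨ ¬p   (De Morgan)
⇔ ((¬q ∨ p) ∧ (q ∨ ¬p)) ∨ ¬p   (double negation)
⇔ (¬q ∧ q) ∨ (¬q ∧ ¬p) ∨ (p ∧ q) ∨ (p ∧ ¬p) ∨ ¬p   (distribute ∧ over ∨)
⇔ (p ∧ q) ∨ ¬p   (simplify)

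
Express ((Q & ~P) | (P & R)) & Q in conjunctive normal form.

((Q & ~P) | (P & R)) & Q
⇔ (Q | P) & (Q | R) & (~P | P) & (~P | R) & Q   — distribute | over &
⇔ (~P | R) & Q   — simplify

(~P | R) & Q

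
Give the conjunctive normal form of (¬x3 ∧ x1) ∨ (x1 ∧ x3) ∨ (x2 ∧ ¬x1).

x1 ∨ x2

(¬x3 ∧ x1) ∨ (x1 ∧ x3) ∨ (x2 ∧ ¬x1)
⇔ (¬x3 ∨ x1 ∨ x2) ∧ (¬x3 ∨ x1 ∨ ¬x1) ∧ (¬x3 ∨ x3 ∨ x2) ∧ (¬x3 ∨ x3 ∨ ¬x1) ∧ (x1 ∨ x1 ∨ x2) ∧ (x1 ∨ x1 ∨ ¬x1) ∧ (x1 ∨ x3 ∨ x2) ∧ (x1 ∨ x3 ∨ ¬x1)   [distribute ∨ over ∧]
⇔ x1 ∨ x2   [simplify]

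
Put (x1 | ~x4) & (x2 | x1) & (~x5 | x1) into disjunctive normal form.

(x1 | ~x4) & (x2 | x1) & (~x5 | x1)
⇔ (x1 & x2 & ~x5) | (x1 & x2 & x1) | (x1 & x1 & ~x5) | (x1 & x1 & x1) | (~x4 & x2 & ~x5) | (~x4 & x2 & x1) | (~x4 & x1 & ~x5) | (~x4 & x1 & x1)   [distribute & over |]
⇔ x1 | (~x4 & x2 & ~x5)   [simplify]

x1 | (~x4 & x2 & ~x5)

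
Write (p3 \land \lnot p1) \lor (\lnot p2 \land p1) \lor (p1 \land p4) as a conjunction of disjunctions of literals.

(p3 \lor \lnot p2 \lor p4) \land (p3 \lor p1) \land (\lnot p1 \lor \lnot p2 \lor p4)

(p3 \land \lnot p1) \lor (\lnot p2 \land p1) \lor (p1 \land p4)
≡ (p3 \lor \lnot p2 \lor p1) \land (p3 \lor \lnot p2 \lor p4) \land (p3 \lor p1 \lor p1) \land (p3 \lor p1 \lor p4) \land (\lnot p1 \lor \lnot p2 \lor p1) \land (\lnot p1 \lor \lnot p2 \lor p4) \land (\lnot p1 \lor p1 \lor p1) \land (\lnot p1 \lor p1 \lor p4)   [distribute \lor over \land]
≡ (p3 \lor \lnot p2 \lor p4) \land (p3 \lor p1) \land (\lnot p1 \lor \lnot p2 \lor p4)   [simplify]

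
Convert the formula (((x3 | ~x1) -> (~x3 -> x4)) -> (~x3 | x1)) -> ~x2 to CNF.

(x3 | ~x2) & (~x1 | ~x2)

(((x3 | ~x1) -> (~x3 -> x4)) -> (~x3 | x1)) -> ~x2
≡ ~(((x3 | ~x1) -> (~x3 -> x4)) -> (~x3 | x1)) | ~x2   [eliminate ->]
≡ ~(~((x3 | ~x1) -> (~x3 -> x4)) | ~x3 | x1) | ~x2   [eliminate ->]
≡ ~(~(~(x3 | ~x1) | (~x3 -> x4)) | ~x3 | x1) | ~x2   [eliminate ->]
≡ ~(~(~(x3 | ~x1) | ~~x3 | x4) | ~x3 | x1) | ~x2   [eliminate ->]
≡ (~~(~(x3 | ~x1) | ~~x3 | x4) & ~~x3 & ~x1) | ~x2   [De Morgan]
≡ ((~(x3 | ~x1) | ~~x3 | x4) & ~~x3 & ~x1) | ~x2   [double negation]
≡ (((~x3 & ~~x1) | ~~x3 | x4) & ~~x3 & ~x1) | ~x2   [De Morgan]
≡ (((~x3 & x1) | ~~x3 | x4) & ~~x3 & ~x1) | ~x2   [double negation]
≡ (((~x3 & x1) | x3 | x4) & ~~x3 & ~x1) | ~x2   [double negation]
≡ (((~x3 & x1) | x3 | x4) & x3 & ~x1) | ~x2   [double negation]
≡ (~x3 | x3 | x4 | ~x2) & (x1 | x3 | x4 | ~x2) & (x3 | ~x2) & (~x1 | ~x2)   [distribute | over &]
≡ (x3 | ~x2) & (~x1 | ~x2)   [simplify]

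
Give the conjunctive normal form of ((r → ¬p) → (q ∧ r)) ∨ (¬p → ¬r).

p ∨ q ∨ ¬r

((r → ¬p) → (q ∧ r)) ∨ (¬p → ¬r)
⇔ ¬(r → ¬p) ∨ (q ∧ r) ∨ (¬p → ¬r)   — eliminate →
⇔ ¬(¬r ∨ ¬p) ∨ (q ∧ r) ∨ (¬p → ¬r)   — eliminate →
⇔ ¬(¬r ∨ ¬p) ∨ (q ∧ r) ∨ ¬¬p ∨ ¬r   — eliminate →
⇔ (¬¬r ∧ ¬¬p) ∨ (q ∧ r) ∨ ¬¬p ∨ ¬r   — De Morgan
⇔ (r ∧ ¬¬p) ∨ (q ∧ r) ∨ ¬¬p ∨ ¬r   — double negation
⇔ (r ∧ p) ∨ (q ∧ r) ∨ ¬¬p ∨ ¬r   — double negation
⇔ (r ∧ p) ∨ (q ∧ r) ∨ p ∨ ¬r   — double negation
⇔ (r ∨ q ∨ p ∨ ¬r) ∧ (r ∨ r ∨ p ∨ ¬r) ∧ (p ∨ q ∨ p ∨ ¬r) ∧ (p ∨ r ∨ p ∨ ¬r)   — distribute ∨ over ∧
⇔ p ∨ q ∨ ¬r   — simplify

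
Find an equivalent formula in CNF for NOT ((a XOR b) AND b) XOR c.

(NOT b OR a OR c) AND (NOT a OR NOT b OR NOT c) AND (b OR NOT c)

NOT ((a XOR b) AND b) XOR c
⇔ (NOT ((a XOR b) AND b) OR c) AND NOT (NOT ((a XOR b) AND b) AND c)   [expand XOR]
⇔ (NOT ((a OR b) AND NOT (a AND b) AND b) OR c) AND NOT (NOT ((a XOR b) AND b) AND c)   [expand XOR]
⇔ (NOT ((a OR b) AND NOT (a AND b) AND b) OR c) AND NOT (NOT ((a OR b) AND NOT (a AND b) AND b) AND c)   [expand XOR]
⇔ (NOT (a OR b) OR NOT NOT (a AND b) OR NOT b OR c) AND NOT (NOT ((a OR b) AND NOT (a AND b) AND b) AND c)   [De Morgan]
⇔ ((NOT a AND NOT b) OR NOT NOT (a AND b) OR NOT b OR c) AND NOT (NOT ((a OR b) AND NOT (a AND b) AND b) AND c)   [De Morgan]
⇔ ((NOT a AND NOT b) OR (a AND b) OR NOT b OR c) AND NOT (NOT ((a OR b) AND NOT (a AND b) AND b) AND c)   [double negation]
⇔ ((NOT a AND NOT b) OR (a AND b) OR NOT b OR c) AND (NOT NOT ((a OR b) AND NOT (a AND b) AND b) OR NOT c)   [De Morgan]
⇔ ((NOT a AND NOT b) OR (a AND b) OR NOT b OR c) AND (((a OR b) AND NOT (a AND b) AND b) OR NOT c)   [double negation]
⇔ ((NOT a AND NOT b) OR (a AND b) OR NOT b OR c) AND (((a OR b) AND (NOT a OR NOT b) AND b) OR NOT c)   [De Morgan]
⇔ (NOT a OR a OR NOT b OR c) AND (NOT a OR b OR NOT b OR c) AND (NOT b OR a OR NOT b OR c) AND (NOT b OR b OR NOT b OR c) AND (a OR b OR NOT c) AND (NOT a OR NOT b OR NOT c) AND (b OR NOT c)   [distribute OR over AND]
⇔ (NOT b OR a OR c) AND (NOT a OR NOT b OR NOT c) AND (b OR NOT c)   [simplify]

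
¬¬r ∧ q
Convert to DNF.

r ∧ q

¬¬r ∧ q
= r ∧ q   [double negation]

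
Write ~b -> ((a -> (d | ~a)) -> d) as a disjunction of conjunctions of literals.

b | (a & ~d) | d

~b -> ((a -> (d | ~a)) -> d)
= ~~b | ((a -> (d | ~a)) -> d)
= ~~b | ~(a -> (d | ~a)) | d
= ~~b | ~(~a | d | ~a) | d
= b | ~(~a | d | ~a) | d
= b | (~~a & ~d & ~~a) | d
= b | (a & ~d & ~~a) | d
= b | (a & ~d & a) | d
= b | (a & ~d) | d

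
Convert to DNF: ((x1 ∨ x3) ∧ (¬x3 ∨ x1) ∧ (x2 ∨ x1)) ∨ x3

x1 ∨ x3

((x1 ∨ x3) ∧ (¬x3 ∨ x1) ∧ (x2 ∨ x1)) ∨ x3
⇔ (x1 ∧ ¬x3 ∧ x2) ∨ (x1 ∧ ¬x3 ∧ x1) ∨ (x1 ∧ x1 ∧ x2) ∨ (x1 ∧ x1 ∧ x1) ∨ (x3 ∧ ¬x3 ∧ x2) ∨ (x3 ∧ ¬x3 ∧ x1) ∨ (x3 ∧ x1 ∧ x2) ∨ (x3 ∧ x1 ∧ x1) ∨ x3
⇔ x1 ∨ x3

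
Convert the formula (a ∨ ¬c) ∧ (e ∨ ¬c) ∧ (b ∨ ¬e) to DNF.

(a ∧ e ∧ b) ∨ (¬c ∧ b) ∨ (¬c ∧ ¬e)

(a ∨ ¬c) ∧ (e ∨ ¬c) ∧ (b ∨ ¬e)
⇔ (a ∧ e ∧ b) ∨ (a ∧ e ∧ ¬e) ∨ (a ∧ ¬c ∧ b) ∨ (a ∧ ¬c ∧ ¬e) ∨ (¬c ∧ e ∧ b) ∨ (¬c ∧ e ∧ ¬e) ∨ (¬c ∧ ¬c ∧ b) ∨ (¬c ∧ ¬c ∧ ¬e)   — distribute ∧ over ∨
⇔ (a ∧ e ∧ b) ∨ (¬c ∧ b) ∨ (¬c ∧ ¬e)   — simplify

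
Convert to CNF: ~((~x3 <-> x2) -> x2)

(x3 | x2) & ~x2

~((~x3 <-> x2) -> x2)
⇔ ~(~(~x3 <-> x2) | x2)   [eliminate ->]
⇔ ~(~((~x3 -> x2) & (x2 -> ~x3)) | x2)   [eliminate <->]
⇔ ~(~((~~x3 | x2) & (x2 -> ~x3)) | x2)   [eliminate ->]
⇔ ~(~((~~x3 | x2) & (~x2 | ~x3)) | x2)   [eliminate ->]
⇔ ~~((~~x3 | x2) & (~x2 | ~x3)) & ~x2   [De Morgan]
⇔ (~~x3 | x2) & (~x2 | ~x3) & ~x2   [double negation]
⇔ (x3 | x2) & (~x2 | ~x3) & ~x2   [double negation]
⇔ (x3 | x2) & ~x2   [simplify]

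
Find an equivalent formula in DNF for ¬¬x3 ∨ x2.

¬¬x3 ∨ x2
≡ x3 ∨ x2   [double negation]

x3 ∨ x2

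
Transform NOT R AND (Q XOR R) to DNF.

NOT R AND Q

NOT R AND (Q XOR R)
≡ NOT R AND ((Q AND NOT R) OR (NOT Q AND R))   [expand XOR]
≡ (NOT R AND Q AND NOT R) OR (NOT R AND NOT Q AND R)   [distribute AND over OR]
≡ NOT R AND Q   [simplify]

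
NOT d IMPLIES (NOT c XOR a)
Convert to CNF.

NOT d IMPLIES (NOT c XOR a)
⇔ NOT NOT d OR (NOT c XOR a)   [eliminate IMPLIES]
⇔ NOT NOT d OR ((NOT c OR a) AND NOT (NOT c AND a))   [expand XOR]
⇔ d OR ((NOT c OR a) AND NOT (NOT c AND a))   [double negation]
⇔ d OR ((NOT c OR a) AND (NOT NOT c OR NOT a))   [De Morgan]
⇔ d OR ((NOT c OR a) AND (c OR NOT a))   [double negation]
⇔ (d OR NOT c OR a) AND (d OR c OR NOT a)   [distribute OR over AND]

(d OR NOT c OR a) AND (d OR c OR NOT a)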